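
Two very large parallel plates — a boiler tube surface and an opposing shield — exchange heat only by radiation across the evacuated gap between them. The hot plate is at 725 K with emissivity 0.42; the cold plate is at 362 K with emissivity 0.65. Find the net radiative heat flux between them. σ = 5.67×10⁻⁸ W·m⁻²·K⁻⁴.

For two infinite grey parallel plates, q = σ(T₁⁴ − T₂⁴)/(1/ε₁ + 1/ε₂ − 1).
T₁⁴ − T₂⁴ = 2.763×10¹¹ − 1.717×10¹⁰ = 2.591×10¹¹ K⁴.
1/ε₁ + 1/ε₂ − 1 = 2.381 + 1.538 − 1 = 2.919.
q = 5.67×10⁻⁸ × 2.591×10¹¹ / 2.919.

q ≈ 5030 W/m²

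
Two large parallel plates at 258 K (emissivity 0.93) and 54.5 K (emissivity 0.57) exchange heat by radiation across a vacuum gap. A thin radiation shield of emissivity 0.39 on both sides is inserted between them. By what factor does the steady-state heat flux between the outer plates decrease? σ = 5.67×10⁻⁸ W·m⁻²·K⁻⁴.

Without shield: q₀ = σΔ(T⁴)/(1/ε₁+1/ε₂−1) with denominator 1.830.
With shield the two gaps are in series; the resistances add: (1/ε₁+1/ε_s−1)+(1/ε_s+1/ε₂−1) = 2.639+3.318 = 5.958.
Heat-flux ratio q₀/q = 5.958/1.830.

factor ≈ 3.26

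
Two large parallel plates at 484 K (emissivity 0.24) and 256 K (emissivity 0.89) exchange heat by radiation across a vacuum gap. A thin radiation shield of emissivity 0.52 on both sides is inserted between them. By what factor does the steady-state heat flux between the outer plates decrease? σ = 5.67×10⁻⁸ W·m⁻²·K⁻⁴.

Without shield: q₀ = σΔ(T⁴)/(1/ε₁+1/ε₂−1) with denominator 4.290.
With shield the two gaps are in series; the resistances add: (1/ε₁+1/ε_s−1)+(1/ε_s+1/ε₂−1) = 5.090+2.047 = 7.136.
Heat-flux ratio q₀/q = 7.136/4.290.

factor ≈ 1.66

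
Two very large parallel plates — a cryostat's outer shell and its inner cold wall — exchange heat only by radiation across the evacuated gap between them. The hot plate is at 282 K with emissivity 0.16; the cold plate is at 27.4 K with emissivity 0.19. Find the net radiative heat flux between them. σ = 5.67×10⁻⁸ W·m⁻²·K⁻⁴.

q ≈ 34.1 W/m²

For two infinite grey parallel plates, q = σ(T₁⁴ − T₂⁴)/(1/ε₁ + 1/ε₂ − 1).
T₁⁴ − T₂⁴ = 6.324×10⁹ − 5.636×10⁵ = 6.324×10⁹ K⁴.
1/ε₁ + 1/ε₂ − 1 = 6.250 + 5.263 − 1 = 10.51.
q = 5.67×10⁻⁸ × 6.324×10⁹ / 10.51.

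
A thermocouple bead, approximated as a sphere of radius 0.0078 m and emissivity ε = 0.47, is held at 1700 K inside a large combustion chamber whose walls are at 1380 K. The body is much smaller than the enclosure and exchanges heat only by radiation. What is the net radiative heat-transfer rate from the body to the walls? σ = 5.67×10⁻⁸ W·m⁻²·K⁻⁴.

P_net ≈ 96.3 W

For a small grey body in a large enclosure: P_net = εσA(T_body⁴ − T_wall⁴).
A = 4πr² = 7.645×10⁻⁴ m²; T_body⁴ − T_wall⁴ = 8.352×10¹² − 3.627×10¹² = 4.725×10¹² K⁴.
|P_net| = 0.47·5.67×10⁻⁸·7.645×10⁻⁴·4.725×10¹².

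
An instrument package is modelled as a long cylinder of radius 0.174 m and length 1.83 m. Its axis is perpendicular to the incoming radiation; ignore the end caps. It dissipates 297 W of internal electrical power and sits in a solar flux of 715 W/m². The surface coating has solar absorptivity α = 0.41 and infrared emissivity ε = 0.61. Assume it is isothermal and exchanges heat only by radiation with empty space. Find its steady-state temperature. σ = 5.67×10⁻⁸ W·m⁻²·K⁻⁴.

T ≈ 289 K

At steady state, absorbed solar power + internal power = radiated power.
Absorbed: α·S·A_cross = 0.41·715·0.6368 = 186.7 W (cross-section 2rL).
Total input = 186.7 + 297 = 483.7 W.
Radiated: εσ·A_surf·T⁴ with A_surf = 2πrL = 2.001 m².
T⁴ = 483.7/(0.61·5.67×10⁻⁸·2.001) = 6.990×10⁹ K⁴.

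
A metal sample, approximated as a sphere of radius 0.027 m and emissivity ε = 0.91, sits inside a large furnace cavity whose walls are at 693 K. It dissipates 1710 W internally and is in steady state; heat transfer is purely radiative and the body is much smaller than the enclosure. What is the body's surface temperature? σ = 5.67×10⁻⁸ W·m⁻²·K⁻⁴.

T ≈ 1400 K

For a small grey body in a large enclosure, net radiated power = εσA(T⁴ − T_w⁴).
Steady state: P = εσA(T⁴ − T_w⁴) with A = 4πr² = 0.009161 m².
T⁴ = P/(εσA) + T_w⁴ = 1710/(0.91·5.67×10⁻⁸·0.009161) + (693)⁴
    = 3.618×10¹² + 2.306×10¹¹ = 3.848×10¹² K⁴.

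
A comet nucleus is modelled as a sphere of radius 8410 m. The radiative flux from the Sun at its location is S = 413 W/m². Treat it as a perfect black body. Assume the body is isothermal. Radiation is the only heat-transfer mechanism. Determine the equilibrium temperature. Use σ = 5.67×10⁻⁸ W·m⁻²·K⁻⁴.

At equilibrium, absorbed power = emitted power.
Absorbing cross-section = πr² = 2.222×10⁸ m²; emitting surface = 4πr² = 8.888×10⁸ m² (ratio 4).
S·A_cross = εσ·A_surf·T⁴  ⇒  T⁴ = S/(4σ).
T⁴ = 1.00·413/(4·5.67×10⁻⁸) = 1.821×10⁹ K⁴.
T = (1.821×10⁹)^(1/4).

T ≈ 207 K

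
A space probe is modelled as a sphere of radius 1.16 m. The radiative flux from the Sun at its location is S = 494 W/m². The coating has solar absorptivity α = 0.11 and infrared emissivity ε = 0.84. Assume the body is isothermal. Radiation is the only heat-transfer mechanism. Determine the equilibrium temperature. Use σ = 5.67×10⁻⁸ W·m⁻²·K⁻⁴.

At equilibrium, absorbed power = emitted power.
Absorbing cross-section = πr² = 4.227 m²; emitting surface = 4πr² = 16.91 m² (ratio 4).
αS·A_cross = εσ·A_surf·T⁴  ⇒  T⁴ = αS/(ε·4σ).
T⁴ = 0.110·494/(0.84·4·5.67×10⁻⁸) = 2.852×10⁸ K⁴.
T = (2.852×10⁸)^(1/4).

T ≈ 130 K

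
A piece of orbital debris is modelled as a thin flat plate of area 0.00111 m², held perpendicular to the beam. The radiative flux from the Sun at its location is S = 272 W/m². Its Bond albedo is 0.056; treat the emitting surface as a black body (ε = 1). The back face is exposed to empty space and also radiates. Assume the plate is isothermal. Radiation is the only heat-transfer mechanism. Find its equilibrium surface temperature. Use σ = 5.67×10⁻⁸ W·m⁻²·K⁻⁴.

T ≈ 218 K

At equilibrium, absorbed power = emitted power.
Absorbing cross-section = A = 0.001110 m²; emitting surface = 2A = 0.002220 m² (ratio 2).
(1−a)S·A_cross = εσ·A_surf·T⁴  ⇒  T⁴ = (1−a)S/(2σ).
T⁴ = 0.944·272/(2·5.67×10⁻⁸) = 2.264×10⁹ K⁴.
T = (2.264×10⁹)^(1/4).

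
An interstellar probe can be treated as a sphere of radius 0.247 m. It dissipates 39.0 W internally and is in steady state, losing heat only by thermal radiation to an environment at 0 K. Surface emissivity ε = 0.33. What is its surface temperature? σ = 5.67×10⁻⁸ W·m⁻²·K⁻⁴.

Steady state: internal power = radiated power, P = εσA T⁴.
Radiating area A = 4πr² = 0.7667 m².
T⁴ = P/(εσA) = 39.0/(0.33·5.67×10⁻⁸·0.7667) = 2.719×10⁹ K⁴.
T = (2.719×10⁹)^(1/4).

T ≈ 228 K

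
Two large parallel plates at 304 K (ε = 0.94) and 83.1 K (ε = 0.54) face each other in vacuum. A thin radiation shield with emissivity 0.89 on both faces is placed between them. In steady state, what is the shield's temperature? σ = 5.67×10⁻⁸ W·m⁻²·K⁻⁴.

T_s ≈ 270 K

In steady state the net flux on the hot side equals that on the cold side.
σ(T₁⁴−T_s⁴)/D₁ = σ(T_s⁴−T₂⁴)/D₂, with D₁ = 1/ε₁+1/ε_s−1 = 1.187, D₂ = 1/ε_s+1/ε₂−1 = 1.975.
Solve for T_s⁴: T_s⁴ = (D₂·T₁⁴ + D₁·T₂⁴)/(D₁+D₂) = 5.352×10⁹ K⁴.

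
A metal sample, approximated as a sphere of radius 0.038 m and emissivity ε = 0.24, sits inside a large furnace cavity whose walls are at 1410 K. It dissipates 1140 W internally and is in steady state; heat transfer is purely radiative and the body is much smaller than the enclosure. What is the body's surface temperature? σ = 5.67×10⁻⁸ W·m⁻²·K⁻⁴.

T ≈ 1710 K

For a small grey body in a large enclosure, net radiated power = εσA(T⁴ − T_w⁴).
Steady state: P = εσA(T⁴ − T_w⁴) with A = 4πr² = 0.01815 m².
T⁴ = P/(εσA) + T_w⁴ = 1140/(0.24·5.67×10⁻⁸·0.01815) + (1410)⁴
    = 4.617×10¹² + 3.953×10¹² = 8.569×10¹² K⁴.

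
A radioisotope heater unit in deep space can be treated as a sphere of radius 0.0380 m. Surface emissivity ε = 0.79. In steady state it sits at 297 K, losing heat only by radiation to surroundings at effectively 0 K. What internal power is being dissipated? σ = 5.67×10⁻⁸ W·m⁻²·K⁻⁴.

P ≈ 6.32 W

Steady state: P = εσA T⁴.
A = 4πr² = 0.01815 m²; T⁴ = (297)⁴ = 7.781×10⁹ K⁴.
P = 0.79 × 5.67×10⁻⁸ × 0.01815 × 7.781×10⁹.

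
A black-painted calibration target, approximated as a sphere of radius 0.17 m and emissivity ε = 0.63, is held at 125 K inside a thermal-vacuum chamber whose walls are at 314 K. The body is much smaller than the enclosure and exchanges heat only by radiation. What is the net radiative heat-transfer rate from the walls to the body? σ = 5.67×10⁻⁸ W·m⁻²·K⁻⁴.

P_net ≈ 123 W

For a small grey body in a large enclosure: P_net = εσA(T_body⁴ − T_wall⁴).
A = 4πr² = 0.3632 m²; T_body⁴ − T_wall⁴ = 2.441×10⁸ − 9.721×10⁹ = -9.477×10⁹ K⁴.
|P_net| = 0.63·5.67×10⁻⁸·0.3632·9.477×10⁹.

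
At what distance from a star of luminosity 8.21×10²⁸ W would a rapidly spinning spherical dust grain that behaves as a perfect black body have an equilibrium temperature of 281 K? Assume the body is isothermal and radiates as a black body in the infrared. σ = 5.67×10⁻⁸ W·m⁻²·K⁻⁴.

For an isothermal black-emitting sphere, (1−a)S·πr² = σ·4πr²·T⁴ ⇒ S = 4σT⁴/(1−a).
S = 4·5.67×10⁻⁸·(281)⁴/1.00 = 1414 W/m².
Flux falls as S = L/(4πd²), so d = √(L/(4πS)) = √(8.21×10²⁸/(4π·1414)).

d ≈ 2.15×10¹² m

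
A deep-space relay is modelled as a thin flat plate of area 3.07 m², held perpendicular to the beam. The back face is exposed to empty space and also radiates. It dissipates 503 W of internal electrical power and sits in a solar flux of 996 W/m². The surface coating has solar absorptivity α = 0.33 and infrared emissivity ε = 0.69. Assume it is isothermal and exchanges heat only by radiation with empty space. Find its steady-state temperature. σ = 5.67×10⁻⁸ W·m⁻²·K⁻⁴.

T ≈ 282 K

At steady state, absorbed solar power + internal power = radiated power.
Absorbed: α·S·A_cross = 0.33·996·3.070 = 1009 W (cross-section A).
Total input = 1009 + 503 = 1512 W.
Radiated: εσ·A_surf·T⁴ with A_surf = 2A = 6.140 m².
T⁴ = 1512/(0.69·5.67×10⁻⁸·6.140) = 6.295×10⁹ K⁴.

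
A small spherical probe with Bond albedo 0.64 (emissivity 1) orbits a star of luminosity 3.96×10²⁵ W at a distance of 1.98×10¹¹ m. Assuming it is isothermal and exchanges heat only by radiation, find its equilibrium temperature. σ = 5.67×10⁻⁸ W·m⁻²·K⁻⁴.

T ≈ 106 K

First find the stellar flux at distance d: S = L/(4πd²) = 3.96×10²⁵/(4π·(1.98×10¹¹)²) = 80.38 W/m².
For an isothermal sphere, absorbed (1−a)S·πr² = emitted σ·4πr²·T⁴, so T⁴ = (1−a)S/(4σ).
T⁴ = 0.360·80.38/(4·5.67×10⁻⁸) = 1.276×10⁸ K⁴.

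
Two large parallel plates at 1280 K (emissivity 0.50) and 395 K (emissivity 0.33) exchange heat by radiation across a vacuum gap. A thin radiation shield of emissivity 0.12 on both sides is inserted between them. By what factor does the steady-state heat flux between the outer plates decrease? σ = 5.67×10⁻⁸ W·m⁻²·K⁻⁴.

factor ≈ 4.89

Without shield: q₀ = σΔ(T⁴)/(1/ε₁+1/ε₂−1) with denominator 4.030.
With shield the two gaps are in series; the resistances add: (1/ε₁+1/ε_s−1)+(1/ε_s+1/ε₂−1) = 9.333+10.36 = 19.70.
Heat-flux ratio q₀/q = 19.70/4.030.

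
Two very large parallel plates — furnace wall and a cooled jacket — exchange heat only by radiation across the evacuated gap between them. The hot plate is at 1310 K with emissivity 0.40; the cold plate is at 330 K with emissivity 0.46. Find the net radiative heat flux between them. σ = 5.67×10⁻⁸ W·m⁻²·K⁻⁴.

q ≈ 45300 W/m²

For two infinite grey parallel plates, q = σ(T₁⁴ − T₂⁴)/(1/ε₁ + 1/ε₂ − 1).
T₁⁴ − T₂⁴ = 2.945×10¹² − 1.186×10¹⁰ = 2.933×10¹² K⁴.
1/ε₁ + 1/ε₂ − 1 = 2.500 + 2.174 − 1 = 3.674.
q = 5.67×10⁻⁸ × 2.933×10¹² / 3.674.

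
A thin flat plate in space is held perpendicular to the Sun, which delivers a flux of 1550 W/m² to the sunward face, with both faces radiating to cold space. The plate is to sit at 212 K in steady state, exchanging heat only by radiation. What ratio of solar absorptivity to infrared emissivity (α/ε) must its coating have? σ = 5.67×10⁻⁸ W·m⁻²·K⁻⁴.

Balance: αS·A = εσ·2A·T⁴ ⇒ α/ε = 2σT⁴/S.
α/ε = 2·5.67×10⁻⁸·(212)⁴/1550 = 2·5.67×10⁻⁸·2.020×10⁹/1550.

α/ε ≈ 0.148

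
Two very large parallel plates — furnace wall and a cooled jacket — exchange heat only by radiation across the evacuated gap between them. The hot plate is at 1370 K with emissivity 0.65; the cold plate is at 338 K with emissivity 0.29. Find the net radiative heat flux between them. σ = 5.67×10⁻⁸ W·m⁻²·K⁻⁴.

q ≈ 49900 W/m²

For two infinite grey parallel plates, q = σ(T₁⁴ − T₂⁴)/(1/ε₁ + 1/ε₂ − 1).
T₁⁴ − T₂⁴ = 3.523×10¹² − 1.305×10¹⁰ = 3.510×10¹² K⁴.
1/ε₁ + 1/ε₂ − 1 = 1.538 + 3.448 − 1 = 3.987.
q = 5.67×10⁻⁸ × 3.510×10¹² / 3.987.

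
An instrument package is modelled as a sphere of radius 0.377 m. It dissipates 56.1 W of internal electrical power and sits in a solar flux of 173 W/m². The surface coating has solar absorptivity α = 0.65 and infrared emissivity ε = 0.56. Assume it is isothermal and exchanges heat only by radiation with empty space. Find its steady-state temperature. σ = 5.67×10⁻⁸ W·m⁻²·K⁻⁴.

T ≈ 208 K

At steady state, absorbed solar power + internal power = radiated power.
Absorbed: α·S·A_cross = 0.65·173·0.4465 = 50.21 W (cross-section πr²).
Total input = 50.21 + 56.1 = 106.3 W.
Radiated: εσ·A_surf·T⁴ with A_surf = 4πr² = 1.786 m².
T⁴ = 106.3/(0.56·5.67×10⁻⁸·1.786) = 1.875×10⁹ K⁴.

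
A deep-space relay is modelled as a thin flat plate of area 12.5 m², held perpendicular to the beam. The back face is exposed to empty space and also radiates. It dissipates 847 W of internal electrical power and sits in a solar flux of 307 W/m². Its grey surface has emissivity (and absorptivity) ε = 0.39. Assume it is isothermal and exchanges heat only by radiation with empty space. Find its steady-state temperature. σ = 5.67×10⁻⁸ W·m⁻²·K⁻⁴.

At steady state, absorbed solar power + internal power = radiated power.
Absorbed: α·S·A_cross = 0.39·307·12.50 = 1497 W (cross-section A).
Total input = 1497 + 847 = 2344 W.
Radiated: εσ·A_surf·T⁴ with A_surf = 2A = 25.00 m².
T⁴ = 2344/(0.39·5.67×10⁻⁸·25.00) = 4.239×10⁹ K⁴.

T ≈ 255 K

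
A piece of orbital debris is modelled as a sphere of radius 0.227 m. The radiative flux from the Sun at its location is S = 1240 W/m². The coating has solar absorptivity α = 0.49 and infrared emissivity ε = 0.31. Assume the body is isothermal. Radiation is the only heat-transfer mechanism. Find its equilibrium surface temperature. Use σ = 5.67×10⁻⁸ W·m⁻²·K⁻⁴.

At equilibrium, absorbed power = emitted power.
Absorbing cross-section = πr² = 0.1619 m²; emitting surface = 4πr² = 0.6475 m² (ratio 4).
αS·A_cross = εσ·A_surf·T⁴  ⇒  T⁴ = αS/(ε·4σ).
T⁴ = 0.490·1240/(0.31·4·5.67×10⁻⁸) = 8.642×10⁹ K⁴.
T = (8.642×10⁹)^(1/4).

T ≈ 305 K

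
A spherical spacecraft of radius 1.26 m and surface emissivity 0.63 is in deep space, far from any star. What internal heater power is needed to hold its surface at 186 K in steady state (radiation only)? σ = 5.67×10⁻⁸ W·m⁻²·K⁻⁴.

P ≈ 853 W

P = εσ·4πr²·T⁴.
4πr² = 19.95 m²; T⁴ = 1.197×10⁹ K⁴.
P = 0.63·5.67×10⁻⁸·19.95·1.197×10⁹.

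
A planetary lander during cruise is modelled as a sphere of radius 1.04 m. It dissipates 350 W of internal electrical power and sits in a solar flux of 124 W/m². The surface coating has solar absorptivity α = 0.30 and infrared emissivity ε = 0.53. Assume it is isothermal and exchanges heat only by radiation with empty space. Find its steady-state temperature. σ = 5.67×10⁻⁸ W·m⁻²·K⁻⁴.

T ≈ 185 K

At steady state, absorbed solar power + internal power = radiated power.
Absorbed: α·S·A_cross = 0.30·124·3.398 = 126.4 W (cross-section πr²).
Total input = 126.4 + 350 = 476.4 W.
Radiated: εσ·A_surf·T⁴ with A_surf = 4πr² = 13.59 m².
T⁴ = 476.4/(0.53·5.67×10⁻⁸·13.59) = 1.166×10⁹ K⁴.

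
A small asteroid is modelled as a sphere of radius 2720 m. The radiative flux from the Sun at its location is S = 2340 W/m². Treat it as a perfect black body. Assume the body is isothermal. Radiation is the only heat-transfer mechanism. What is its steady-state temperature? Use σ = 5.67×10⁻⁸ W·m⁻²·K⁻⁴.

At equilibrium, absorbed power = emitted power.
Absorbing cross-section = πr² = 2.324×10⁷ m²; emitting surface = 4πr² = 9.297×10⁷ m² (ratio 4).
S·A_cross = εσ·A_surf·T⁴  ⇒  T⁴ = S/(4σ).
T⁴ = 1.00·2340/(4·5.67×10⁻⁸) = 1.032×10¹⁰ K⁴.
T = (1.032×10¹⁰)^(1/4).

T ≈ 319 K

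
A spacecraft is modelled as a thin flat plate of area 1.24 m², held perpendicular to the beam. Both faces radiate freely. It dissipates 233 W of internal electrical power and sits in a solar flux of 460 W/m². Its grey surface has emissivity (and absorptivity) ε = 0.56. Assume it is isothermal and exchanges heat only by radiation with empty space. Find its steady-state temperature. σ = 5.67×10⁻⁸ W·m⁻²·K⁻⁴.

T ≈ 289 K

At steady state, absorbed solar power + internal power = radiated power.
Absorbed: α·S·A_cross = 0.56·460·1.240 = 319.4 W (cross-section A).
Total input = 319.4 + 233 = 552.4 W.
Radiated: εσ·A_surf·T⁴ with A_surf = 2A = 2.480 m².
T⁴ = 552.4/(0.56·5.67×10⁻⁸·2.480) = 7.015×10⁹ K⁴.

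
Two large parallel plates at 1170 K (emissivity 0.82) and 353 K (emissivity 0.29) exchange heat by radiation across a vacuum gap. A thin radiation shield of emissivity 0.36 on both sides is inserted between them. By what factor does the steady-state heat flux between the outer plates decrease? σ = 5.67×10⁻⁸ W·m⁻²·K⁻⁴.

factor ≈ 2.24

Without shield: q₀ = σΔ(T⁴)/(1/ε₁+1/ε₂−1) with denominator 3.668.
With shield the two gaps are in series; the resistances add: (1/ε₁+1/ε_s−1)+(1/ε_s+1/ε₂−1) = 2.997+5.226 = 8.223.
Heat-flux ratio q₀/q = 8.223/3.668.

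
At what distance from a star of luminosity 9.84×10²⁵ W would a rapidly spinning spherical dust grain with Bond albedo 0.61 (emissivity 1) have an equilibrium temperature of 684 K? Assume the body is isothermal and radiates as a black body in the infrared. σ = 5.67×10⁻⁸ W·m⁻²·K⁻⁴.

For an isothermal black-emitting sphere, (1−a)S·πr² = σ·4πr²·T⁴ ⇒ S = 4σT⁴/(1−a).
S = 4·5.67×10⁻⁸·(684)⁴/0.390 = 1.273×10⁵ W/m².
Flux falls as S = L/(4πd²), so d = √(L/(4πS)) = √(9.84×10²⁵/(4π·1.273×10⁵)).

d ≈ 7.84×10⁹ m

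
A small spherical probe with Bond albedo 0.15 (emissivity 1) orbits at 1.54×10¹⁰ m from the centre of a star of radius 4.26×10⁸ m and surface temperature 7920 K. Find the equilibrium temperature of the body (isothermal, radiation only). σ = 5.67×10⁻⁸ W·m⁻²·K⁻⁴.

T ≈ 894 K

The star's surface emits σT_*⁴; at distance d the flux is S = σT_*⁴(R_*/d)².
S = 5.67×10⁻⁸·(7920)⁴·(4.26×10⁸/1.54×10¹⁰)² = 1.707×10⁵ W/m².
For an isothermal sphere T⁴ = (1−a)S/(4σ) = 6.398×10¹¹ K⁴.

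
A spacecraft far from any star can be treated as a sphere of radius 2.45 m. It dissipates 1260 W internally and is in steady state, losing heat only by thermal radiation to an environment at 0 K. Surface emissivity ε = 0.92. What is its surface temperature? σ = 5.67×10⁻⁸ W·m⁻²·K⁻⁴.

Steady state: internal power = radiated power, P = εσA T⁴.
Radiating area A = 4πr² = 75.43 m².
T⁴ = P/(εσA) = 1260/(0.92·5.67×10⁻⁸·75.43) = 3.202×10⁸ K⁴.
T = (3.202×10⁸)^(1/4).

T ≈ 134 K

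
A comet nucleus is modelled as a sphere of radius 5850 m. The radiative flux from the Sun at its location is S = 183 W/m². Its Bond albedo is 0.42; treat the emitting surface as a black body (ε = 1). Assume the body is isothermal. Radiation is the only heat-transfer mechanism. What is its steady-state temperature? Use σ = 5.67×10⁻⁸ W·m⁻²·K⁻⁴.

At equilibrium, absorbed power = emitted power.
Absorbing cross-section = πr² = 1.075×10⁸ m²; emitting surface = 4πr² = 4.301×10⁸ m² (ratio 4).
(1−a)S·A_cross = εσ·A_surf·T⁴  ⇒  T⁴ = (1−a)S/(4σ).
T⁴ = 0.580·183/(4·5.67×10⁻⁸) = 4.680×10⁸ K⁴.
T = (4.680×10⁸)^(1/4).

T ≈ 147 K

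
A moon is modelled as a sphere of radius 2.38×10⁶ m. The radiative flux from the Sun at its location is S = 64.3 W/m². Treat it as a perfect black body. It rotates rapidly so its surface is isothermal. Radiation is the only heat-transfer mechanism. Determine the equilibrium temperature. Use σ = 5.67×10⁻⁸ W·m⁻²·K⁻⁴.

At equilibrium, absorbed power = emitted power.
Absorbing cross-section = πr² = 1.780×10¹³ m²; emitting surface = 4πr² = 7.118×10¹³ m² (ratio 4).
S·A_cross = εσ·A_surf·T⁴  ⇒  T⁴ = S/(4σ).
T⁴ = 1.00·64.3/(4·5.67×10⁻⁸) = 2.835×10⁸ K⁴.
T = (2.835×10⁸)^(1/4).

T ≈ 130 K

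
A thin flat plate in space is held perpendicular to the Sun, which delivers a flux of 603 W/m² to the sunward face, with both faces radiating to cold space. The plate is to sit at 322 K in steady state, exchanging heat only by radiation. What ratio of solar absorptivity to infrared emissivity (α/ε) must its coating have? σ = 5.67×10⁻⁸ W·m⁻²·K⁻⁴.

Balance: αS·A = εσ·2A·T⁴ ⇒ α/ε = 2σT⁴/S.
α/ε = 2·5.67×10⁻⁸·(322)⁴/603 = 2·5.67×10⁻⁸·1.075×10¹⁰/603.

α/ε ≈ 2.02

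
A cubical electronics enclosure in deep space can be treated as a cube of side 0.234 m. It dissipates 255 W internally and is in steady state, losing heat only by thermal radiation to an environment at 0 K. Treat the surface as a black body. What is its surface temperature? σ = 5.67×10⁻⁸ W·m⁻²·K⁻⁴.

T ≈ 342 K

Steady state: internal power = radiated power, P = εσA T⁴.
Radiating area A = 6L² = 0.3285 m².
T⁴ = P/(εσA) = 255/(1.0·5.67×10⁻⁸·0.3285) = 1.369×10¹⁰ K⁴.
T = (1.369×10¹⁰)^(1/4).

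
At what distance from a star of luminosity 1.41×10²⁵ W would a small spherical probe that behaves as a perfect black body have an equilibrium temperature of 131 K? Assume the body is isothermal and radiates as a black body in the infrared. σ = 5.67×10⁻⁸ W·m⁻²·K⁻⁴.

d ≈ 1.30×10¹¹ m

For an isothermal black-emitting sphere, (1−a)S·πr² = σ·4πr²·T⁴ ⇒ S = 4σT⁴/(1−a).
S = 4·5.67×10⁻⁸·(131)⁴/1.00 = 66.79 W/m².
Flux falls as S = L/(4πd²), so d = √(L/(4πS)) = √(1.41×10²⁵/(4π·66.79)).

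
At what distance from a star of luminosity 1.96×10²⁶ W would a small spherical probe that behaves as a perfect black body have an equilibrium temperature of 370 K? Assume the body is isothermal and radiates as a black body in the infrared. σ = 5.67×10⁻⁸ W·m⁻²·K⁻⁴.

For an isothermal black-emitting sphere, (1−a)S·πr² = σ·4πr²·T⁴ ⇒ S = 4σT⁴/(1−a).
S = 4·5.67×10⁻⁸·(370)⁴/1.00 = 4251 W/m².
Flux falls as S = L/(4πd²), so d = √(L/(4πS)) = √(1.96×10²⁶/(4π·4251)).

d ≈ 6.06×10¹⁰ m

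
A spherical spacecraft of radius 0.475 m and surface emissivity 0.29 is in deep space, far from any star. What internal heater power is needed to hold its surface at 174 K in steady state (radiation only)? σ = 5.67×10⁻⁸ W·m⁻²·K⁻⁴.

P = εσ·4πr²·T⁴.
4πr² = 2.835 m²; T⁴ = 9.166×10⁸ K⁴.
P = 0.29·5.67×10⁻⁸·2.835·9.166×10⁸.

P ≈ 42.7 W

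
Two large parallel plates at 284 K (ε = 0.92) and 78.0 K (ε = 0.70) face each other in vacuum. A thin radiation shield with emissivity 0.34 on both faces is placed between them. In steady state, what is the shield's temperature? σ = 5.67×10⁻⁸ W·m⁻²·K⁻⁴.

T_s ≈ 242 K

In steady state the net flux on the hot side equals that on the cold side.
σ(T₁⁴−T_s⁴)/D₁ = σ(T_s⁴−T₂⁴)/D₂, with D₁ = 1/ε₁+1/ε_s−1 = 3.028, D₂ = 1/ε_s+1/ε₂−1 = 3.370.
Solve for T_s⁴: T_s⁴ = (D₂·T₁⁴ + D₁·T₂⁴)/(D₁+D₂) = 3.444×10⁹ K⁴.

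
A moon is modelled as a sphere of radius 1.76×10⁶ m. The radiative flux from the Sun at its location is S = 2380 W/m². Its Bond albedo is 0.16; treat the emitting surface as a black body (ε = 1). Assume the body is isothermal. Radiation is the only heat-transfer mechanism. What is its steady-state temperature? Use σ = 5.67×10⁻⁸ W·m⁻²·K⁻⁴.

T ≈ 306 K

At equilibrium, absorbed power = emitted power.
Absorbing cross-section = πr² = 9.731×10¹² m²; emitting surface = 4πr² = 3.893×10¹³ m² (ratio 4).
(1−a)S·A_cross = εσ·A_surf·T⁴  ⇒  T⁴ = (1−a)S/(4σ).
T⁴ = 0.840·2380/(4·5.67×10⁻⁸) = 8.815×10⁹ K⁴.
T = (8.815×10⁹)^(1/4).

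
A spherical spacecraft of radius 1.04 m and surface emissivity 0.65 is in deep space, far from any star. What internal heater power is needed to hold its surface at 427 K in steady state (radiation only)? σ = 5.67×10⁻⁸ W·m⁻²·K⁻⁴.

P = εσ·4πr²·T⁴.
4πr² = 13.59 m²; T⁴ = 3.324×10¹⁰ K⁴.
P = 0.65·5.67×10⁻⁸·13.59·3.324×10¹⁰.

P ≈ 16700 W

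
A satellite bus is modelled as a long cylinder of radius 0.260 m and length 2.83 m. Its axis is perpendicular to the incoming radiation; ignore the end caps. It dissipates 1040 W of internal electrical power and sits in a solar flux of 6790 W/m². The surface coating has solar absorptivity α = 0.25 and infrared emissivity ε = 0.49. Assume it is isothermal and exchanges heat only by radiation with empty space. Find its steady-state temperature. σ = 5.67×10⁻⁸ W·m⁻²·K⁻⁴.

T ≈ 407 K

At steady state, absorbed solar power + internal power = radiated power.
Absorbed: α·S·A_cross = 0.25·6790·1.472 = 2498 W (cross-section 2rL).
Total input = 2498 + 1040 = 3538 W.
Radiated: εσ·A_surf·T⁴ with A_surf = 2πrL = 4.623 m².
T⁴ = 3538/(0.49·5.67×10⁻⁸·4.623) = 2.755×10¹⁰ K⁴.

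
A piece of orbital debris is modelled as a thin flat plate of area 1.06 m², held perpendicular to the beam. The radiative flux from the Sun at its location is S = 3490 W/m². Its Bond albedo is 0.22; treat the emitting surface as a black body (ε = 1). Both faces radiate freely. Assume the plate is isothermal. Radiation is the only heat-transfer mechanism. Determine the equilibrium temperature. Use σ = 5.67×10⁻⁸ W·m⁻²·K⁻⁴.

T ≈ 394 K

At equilibrium, absorbed power = emitted power.
Absorbing cross-section = A = 1.060 m²; emitting surface = 2A = 2.120 m² (ratio 2).
(1−a)S·A_cross = εσ·A_surf·T⁴  ⇒  T⁴ = (1−a)S/(2σ).
T⁴ = 0.780·3490/(2·5.67×10⁻⁸) = 2.401×10¹⁰ K⁴.
T = (2.401×10¹⁰)^(1/4).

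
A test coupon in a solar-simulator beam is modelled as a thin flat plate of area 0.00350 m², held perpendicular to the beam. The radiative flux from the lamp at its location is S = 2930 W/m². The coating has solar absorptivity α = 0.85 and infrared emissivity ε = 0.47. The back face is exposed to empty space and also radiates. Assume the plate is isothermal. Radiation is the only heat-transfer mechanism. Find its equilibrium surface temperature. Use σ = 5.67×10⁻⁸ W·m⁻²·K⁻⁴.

T ≈ 465 K

At equilibrium, absorbed power = emitted power.
Absorbing cross-section = A = 0.003500 m²; emitting surface = 2A = 0.007000 m² (ratio 2).
αS·A_cross = εσ·A_surf·T⁴  ⇒  T⁴ = αS/(ε·2σ).
T⁴ = 0.850·2930/(0.47·2·5.67×10⁻⁸) = 4.673×10¹⁰ K⁴.
T = (4.673×10¹⁰)^(1/4).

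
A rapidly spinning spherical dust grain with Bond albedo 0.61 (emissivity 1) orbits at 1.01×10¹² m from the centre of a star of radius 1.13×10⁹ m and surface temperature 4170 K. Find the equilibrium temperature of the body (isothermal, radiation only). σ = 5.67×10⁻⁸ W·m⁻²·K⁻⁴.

The star's surface emits σT_*⁴; at distance d the flux is S = σT_*⁴(R_*/d)².
S = 5.67×10⁻⁸·(4170)⁴·(1.13×10⁹/1.01×10¹²)² = 21.46 W/m².
For an isothermal sphere T⁴ = (1−a)S/(4σ) = 3.690×10⁷ K⁴.

T ≈ 77.9 K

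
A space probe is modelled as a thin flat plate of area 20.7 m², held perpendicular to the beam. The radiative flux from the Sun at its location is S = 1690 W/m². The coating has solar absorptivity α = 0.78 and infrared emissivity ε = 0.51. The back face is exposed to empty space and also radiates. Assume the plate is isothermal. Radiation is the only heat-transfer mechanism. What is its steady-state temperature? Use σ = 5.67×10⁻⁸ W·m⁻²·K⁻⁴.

T ≈ 389 K

At equilibrium, absorbed power = emitted power.
Absorbing cross-section = A = 20.70 m²; emitting surface = 2A = 41.40 m² (ratio 2).
αS·A_cross = εσ·A_surf·T⁴  ⇒  T⁴ = αS/(ε·2σ).
T⁴ = 0.780·1690/(0.51·2·5.67×10⁻⁸) = 2.279×10¹⁰ K⁴.
T = (2.279×10¹⁰)^(1/4).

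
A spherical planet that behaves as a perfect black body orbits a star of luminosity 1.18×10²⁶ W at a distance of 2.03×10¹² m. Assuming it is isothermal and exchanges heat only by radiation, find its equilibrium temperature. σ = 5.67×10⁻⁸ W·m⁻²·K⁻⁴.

T ≈ 56.3 K

First find the stellar flux at distance d: S = L/(4πd²) = 1.18×10²⁶/(4π·(2.03×10¹²)²) = 2.279 W/m².
For an isothermal sphere, absorbed (1−a)S·πr² = emitted σ·4πr²·T⁴, so T⁴ = (1−a)S/(4σ).
T⁴ = 1.00·2.279/(4·5.67×10⁻⁸) = 1.005×10⁷ K⁴.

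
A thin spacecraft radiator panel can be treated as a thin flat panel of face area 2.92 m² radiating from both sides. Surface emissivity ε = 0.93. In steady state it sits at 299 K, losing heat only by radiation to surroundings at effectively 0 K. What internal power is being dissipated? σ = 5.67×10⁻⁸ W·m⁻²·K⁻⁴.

Steady state: P = εσA T⁴.
A = 2·2.92 = 5.840 m²; T⁴ = (299)⁴ = 7.993×10⁹ K⁴.
P = 0.93 × 5.67×10⁻⁸ × 5.840 × 7.993×10⁹.

P ≈ 2460 W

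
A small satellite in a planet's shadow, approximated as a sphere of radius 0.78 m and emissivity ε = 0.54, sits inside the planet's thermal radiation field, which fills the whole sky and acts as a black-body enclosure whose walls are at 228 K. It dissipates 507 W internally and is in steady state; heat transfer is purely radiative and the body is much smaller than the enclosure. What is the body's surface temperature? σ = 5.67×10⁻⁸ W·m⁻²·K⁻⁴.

T ≈ 264 K

For a small grey body in a large enclosure, net radiated power = εσA(T⁴ − T_w⁴).
Steady state: P = εσA(T⁴ − T_w⁴) with A = 4πr² = 7.645 m².
T⁴ = P/(εσA) + T_w⁴ = 507/(0.54·5.67×10⁻⁸·7.645) + (228)⁴
    = 2.166×10⁹ + 2.702×10⁹ = 4.868×10⁹ K⁴.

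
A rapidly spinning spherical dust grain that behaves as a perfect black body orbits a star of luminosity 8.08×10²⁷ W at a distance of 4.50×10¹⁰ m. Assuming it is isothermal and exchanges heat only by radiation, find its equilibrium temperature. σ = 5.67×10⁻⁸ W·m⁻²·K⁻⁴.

First find the stellar flux at distance d: S = L/(4πd²) = 8.08×10²⁷/(4π·(4.50×10¹⁰)²) = 3.175×10⁵ W/m².
For an isothermal sphere, absorbed (1−a)S·πr² = emitted σ·4πr²·T⁴, so T⁴ = (1−a)S/(4σ).
T⁴ = 1.00·3.175×10⁵/(4·5.67×10⁻⁸) = 1.400×10¹² K⁴.

T ≈ 1090 K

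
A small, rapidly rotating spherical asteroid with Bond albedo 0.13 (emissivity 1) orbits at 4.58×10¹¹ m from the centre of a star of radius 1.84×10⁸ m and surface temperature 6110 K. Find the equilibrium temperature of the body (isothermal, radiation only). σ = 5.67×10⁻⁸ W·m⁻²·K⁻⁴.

The star's surface emits σT_*⁴; at distance d the flux is S = σT_*⁴(R_*/d)².
S = 5.67×10⁻⁸·(6110)⁴·(1.84×10⁸/4.58×10¹¹)² = 12.75 W/m².
For an isothermal sphere T⁴ = (1−a)S/(4σ) = 4.892×10⁷ K⁴.

T ≈ 83.6 K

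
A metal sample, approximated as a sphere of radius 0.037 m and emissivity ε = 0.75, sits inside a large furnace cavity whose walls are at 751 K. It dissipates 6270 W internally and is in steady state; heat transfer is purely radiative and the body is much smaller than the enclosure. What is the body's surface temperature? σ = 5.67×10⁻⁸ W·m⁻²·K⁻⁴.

T ≈ 1730 K

For a small grey body in a large enclosure, net radiated power = εσA(T⁴ − T_w⁴).
Steady state: P = εσA(T⁴ − T_w⁴) with A = 4πr² = 0.01720 m².
T⁴ = P/(εσA) + T_w⁴ = 6270/(0.75·5.67×10⁻⁸·0.01720) + (751)⁴
    = 8.571×10¹² + 3.181×10¹¹ = 8.889×10¹² K⁴.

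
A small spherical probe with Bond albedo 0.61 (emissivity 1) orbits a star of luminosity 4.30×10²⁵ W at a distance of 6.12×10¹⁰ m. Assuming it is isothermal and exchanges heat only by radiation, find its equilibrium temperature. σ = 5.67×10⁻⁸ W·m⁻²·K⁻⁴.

T ≈ 199 K

First find the stellar flux at distance d: S = L/(4πd²) = 4.30×10²⁵/(4π·(6.12×10¹⁰)²) = 913.6 W/m².
For an isothermal sphere, absorbed (1−a)S·πr² = emitted σ·4πr²·T⁴, so T⁴ = (1−a)S/(4σ).
T⁴ = 0.390·913.6/(4·5.67×10⁻⁸) = 1.571×10⁹ K⁴.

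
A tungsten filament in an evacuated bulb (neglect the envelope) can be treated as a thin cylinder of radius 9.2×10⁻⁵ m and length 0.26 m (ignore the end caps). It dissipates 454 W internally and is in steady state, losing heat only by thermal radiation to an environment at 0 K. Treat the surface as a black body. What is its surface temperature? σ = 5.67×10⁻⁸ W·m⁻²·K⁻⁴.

T ≈ 2700 K

Steady state: internal power = radiated power, P = εσA T⁴.
Radiating area A = 2πrL = 1.503×10⁻⁴ m².
T⁴ = P/(εσA) = 454/(1.0·5.67×10⁻⁸·1.503×10⁻⁴) = 5.328×10¹³ K⁴.
T = (5.328×10¹³)^(1/4).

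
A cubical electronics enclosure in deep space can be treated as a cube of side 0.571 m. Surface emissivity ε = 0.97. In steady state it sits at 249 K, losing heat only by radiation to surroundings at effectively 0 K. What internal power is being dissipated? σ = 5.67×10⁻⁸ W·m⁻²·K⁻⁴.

Steady state: P = εσA T⁴.
A = 6L² = 1.956 m²; T⁴ = (249)⁴ = 3.844×10⁹ K⁴.
P = 0.97 × 5.67×10⁻⁸ × 1.956 × 3.844×10⁹.

P ≈ 414 W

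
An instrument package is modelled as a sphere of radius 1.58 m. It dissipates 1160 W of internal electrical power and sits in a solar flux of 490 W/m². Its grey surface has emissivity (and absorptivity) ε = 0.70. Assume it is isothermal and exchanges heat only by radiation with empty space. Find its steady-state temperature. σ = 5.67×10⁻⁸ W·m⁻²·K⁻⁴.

At steady state, absorbed solar power + internal power = radiated power.
Absorbed: α·S·A_cross = 0.70·490·7.843 = 2690 W (cross-section πr²).
Total input = 2690 + 1160 = 3850 W.
Radiated: εσ·A_surf·T⁴ with A_surf = 4πr² = 31.37 m².
T⁴ = 3850/(0.70·5.67×10⁻⁸·31.37) = 3.092×10⁹ K⁴.

T ≈ 236 K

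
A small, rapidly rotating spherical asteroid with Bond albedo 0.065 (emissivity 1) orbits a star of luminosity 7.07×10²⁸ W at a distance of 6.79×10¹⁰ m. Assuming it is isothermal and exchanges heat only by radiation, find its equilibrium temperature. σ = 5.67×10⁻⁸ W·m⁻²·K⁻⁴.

T ≈ 1500 K

First find the stellar flux at distance d: S = L/(4πd²) = 7.07×10²⁸/(4π·(6.79×10¹⁰)²) = 1.220×10⁶ W/m².
For an isothermal sphere, absorbed (1−a)S·πr² = emitted σ·4πr²·T⁴, so T⁴ = (1−a)S/(4σ).
T⁴ = 0.935·1.220×10⁶/(4·5.67×10⁻⁸) = 5.031×10¹² K⁴.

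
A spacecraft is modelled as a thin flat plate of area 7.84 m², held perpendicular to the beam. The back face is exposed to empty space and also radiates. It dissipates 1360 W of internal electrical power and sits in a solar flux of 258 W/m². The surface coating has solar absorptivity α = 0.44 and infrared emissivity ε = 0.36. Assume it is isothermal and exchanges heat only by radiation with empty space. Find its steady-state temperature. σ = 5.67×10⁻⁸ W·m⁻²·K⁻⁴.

At steady state, absorbed solar power + internal power = radiated power.
Absorbed: α·S·A_cross = 0.44·258·7.840 = 890.0 W (cross-section A).
Total input = 890.0 + 1360 = 2250 W.
Radiated: εσ·A_surf·T⁴ with A_surf = 2A = 15.68 m².
T⁴ = 2250/(0.36·5.67×10⁻⁸·15.68) = 7.030×10⁹ K⁴.

T ≈ 290 K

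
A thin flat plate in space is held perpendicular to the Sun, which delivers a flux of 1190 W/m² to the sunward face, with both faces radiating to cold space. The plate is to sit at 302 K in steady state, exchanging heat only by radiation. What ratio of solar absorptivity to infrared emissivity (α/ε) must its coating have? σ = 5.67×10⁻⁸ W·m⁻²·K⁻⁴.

α/ε ≈ 0.793

Balance: αS·A = εσ·2A·T⁴ ⇒ α/ε = 2σT⁴/S.
α/ε = 2·5.67×10⁻⁸·(302)⁴/1190 = 2·5.67×10⁻⁸·8.318×10⁹/1190.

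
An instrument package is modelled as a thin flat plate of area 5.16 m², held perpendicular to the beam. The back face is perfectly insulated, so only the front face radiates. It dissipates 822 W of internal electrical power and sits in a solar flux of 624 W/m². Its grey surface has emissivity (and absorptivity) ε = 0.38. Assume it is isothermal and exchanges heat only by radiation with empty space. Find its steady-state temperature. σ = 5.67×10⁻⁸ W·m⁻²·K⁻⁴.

T ≈ 368 K

At steady state, absorbed solar power + internal power = radiated power.
Absorbed: α·S·A_cross = 0.38·624·5.160 = 1224 W (cross-section A).
Total input = 1224 + 822 = 2046 W.
Radiated: εσ·A_surf·T⁴ with A_surf = A = 5.160 m².
T⁴ = 2046/(0.38·5.67×10⁻⁸·5.160) = 1.840×10¹⁰ K⁴.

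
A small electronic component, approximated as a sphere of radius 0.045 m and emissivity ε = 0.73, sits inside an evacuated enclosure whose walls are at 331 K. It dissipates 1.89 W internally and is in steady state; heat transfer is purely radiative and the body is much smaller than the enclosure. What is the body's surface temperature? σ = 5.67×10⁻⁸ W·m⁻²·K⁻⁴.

T ≈ 343 K

For a small grey body in a large enclosure, net radiated power = εσA(T⁴ − T_w⁴).
Steady state: P = εσA(T⁴ − T_w⁴) with A = 4πr² = 0.02545 m².
T⁴ = P/(εσA) + T_w⁴ = 1.89/(0.73·5.67×10⁻⁸·0.02545) + (331)⁴
    = 1.794×10⁹ + 1.200×10¹⁰ = 1.380×10¹⁰ K⁴.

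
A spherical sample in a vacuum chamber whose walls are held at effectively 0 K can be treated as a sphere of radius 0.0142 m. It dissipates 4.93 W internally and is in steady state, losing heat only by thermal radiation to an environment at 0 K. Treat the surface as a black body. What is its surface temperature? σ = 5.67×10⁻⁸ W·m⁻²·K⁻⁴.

Steady state: internal power = radiated power, P = εσA T⁴.
Radiating area A = 4πr² = 0.002534 m².
T⁴ = P/(εσA) = 4.93/(1.0·5.67×10⁻⁸·0.002534) = 3.431×10¹⁰ K⁴.
T = (3.431×10¹⁰)^(1/4).

T ≈ 430 K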